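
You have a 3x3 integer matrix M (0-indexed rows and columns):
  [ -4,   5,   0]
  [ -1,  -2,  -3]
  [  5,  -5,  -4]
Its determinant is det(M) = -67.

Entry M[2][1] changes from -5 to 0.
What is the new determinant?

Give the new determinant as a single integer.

Answer: -127

Derivation:
det is linear in row 2: changing M[2][1] by delta changes det by delta * cofactor(2,1).
Cofactor C_21 = (-1)^(2+1) * minor(2,1) = -12
Entry delta = 0 - -5 = 5
Det delta = 5 * -12 = -60
New det = -67 + -60 = -127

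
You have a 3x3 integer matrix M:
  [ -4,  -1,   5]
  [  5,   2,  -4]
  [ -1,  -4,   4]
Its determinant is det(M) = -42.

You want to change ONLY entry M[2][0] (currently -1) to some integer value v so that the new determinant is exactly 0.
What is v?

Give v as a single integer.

det is linear in entry M[2][0]: det = old_det + (v - -1) * C_20
Cofactor C_20 = -6
Want det = 0: -42 + (v - -1) * -6 = 0
  (v - -1) = 42 / -6 = -7
  v = -1 + (-7) = -8

Answer: -8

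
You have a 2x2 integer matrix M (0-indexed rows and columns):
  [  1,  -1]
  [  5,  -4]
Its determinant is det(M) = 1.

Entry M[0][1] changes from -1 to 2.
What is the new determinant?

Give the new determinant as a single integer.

det is linear in row 0: changing M[0][1] by delta changes det by delta * cofactor(0,1).
Cofactor C_01 = (-1)^(0+1) * minor(0,1) = -5
Entry delta = 2 - -1 = 3
Det delta = 3 * -5 = -15
New det = 1 + -15 = -14

Answer: -14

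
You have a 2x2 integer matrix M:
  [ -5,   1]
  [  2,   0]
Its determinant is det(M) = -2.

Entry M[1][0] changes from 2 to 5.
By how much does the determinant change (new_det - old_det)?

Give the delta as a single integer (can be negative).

Answer: -3

Derivation:
Cofactor C_10 = -1
Entry delta = 5 - 2 = 3
Det delta = entry_delta * cofactor = 3 * -1 = -3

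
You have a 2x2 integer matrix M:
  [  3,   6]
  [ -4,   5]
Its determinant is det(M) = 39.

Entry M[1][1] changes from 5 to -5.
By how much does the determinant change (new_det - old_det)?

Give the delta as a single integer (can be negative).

Answer: -30

Derivation:
Cofactor C_11 = 3
Entry delta = -5 - 5 = -10
Det delta = entry_delta * cofactor = -10 * 3 = -30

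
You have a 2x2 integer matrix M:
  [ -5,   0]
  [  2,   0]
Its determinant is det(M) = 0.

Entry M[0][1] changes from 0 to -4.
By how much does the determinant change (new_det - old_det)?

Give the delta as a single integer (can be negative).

Cofactor C_01 = -2
Entry delta = -4 - 0 = -4
Det delta = entry_delta * cofactor = -4 * -2 = 8

Answer: 8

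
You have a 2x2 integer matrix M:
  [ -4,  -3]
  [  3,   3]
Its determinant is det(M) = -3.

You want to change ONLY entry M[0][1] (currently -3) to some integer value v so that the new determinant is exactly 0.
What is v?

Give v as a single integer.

det is linear in entry M[0][1]: det = old_det + (v - -3) * C_01
Cofactor C_01 = -3
Want det = 0: -3 + (v - -3) * -3 = 0
  (v - -3) = 3 / -3 = -1
  v = -3 + (-1) = -4

Answer: -4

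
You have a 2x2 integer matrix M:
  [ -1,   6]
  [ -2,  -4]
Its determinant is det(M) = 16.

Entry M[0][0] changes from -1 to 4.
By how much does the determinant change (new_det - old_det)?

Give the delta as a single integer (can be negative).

Cofactor C_00 = -4
Entry delta = 4 - -1 = 5
Det delta = entry_delta * cofactor = 5 * -4 = -20

Answer: -20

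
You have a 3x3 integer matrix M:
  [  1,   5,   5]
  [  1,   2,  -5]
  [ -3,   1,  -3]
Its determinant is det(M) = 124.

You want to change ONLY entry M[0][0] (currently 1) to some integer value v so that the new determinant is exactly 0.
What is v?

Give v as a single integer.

Answer: 125

Derivation:
det is linear in entry M[0][0]: det = old_det + (v - 1) * C_00
Cofactor C_00 = -1
Want det = 0: 124 + (v - 1) * -1 = 0
  (v - 1) = -124 / -1 = 124
  v = 1 + (124) = 125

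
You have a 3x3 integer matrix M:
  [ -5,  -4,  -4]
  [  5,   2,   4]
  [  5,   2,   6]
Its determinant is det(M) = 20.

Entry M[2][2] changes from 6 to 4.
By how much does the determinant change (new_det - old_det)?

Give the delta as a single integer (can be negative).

Cofactor C_22 = 10
Entry delta = 4 - 6 = -2
Det delta = entry_delta * cofactor = -2 * 10 = -20

Answer: -20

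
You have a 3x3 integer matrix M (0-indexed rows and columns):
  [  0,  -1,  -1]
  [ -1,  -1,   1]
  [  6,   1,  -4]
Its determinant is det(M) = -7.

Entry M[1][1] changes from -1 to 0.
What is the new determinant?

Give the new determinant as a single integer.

Answer: -1

Derivation:
det is linear in row 1: changing M[1][1] by delta changes det by delta * cofactor(1,1).
Cofactor C_11 = (-1)^(1+1) * minor(1,1) = 6
Entry delta = 0 - -1 = 1
Det delta = 1 * 6 = 6
New det = -7 + 6 = -1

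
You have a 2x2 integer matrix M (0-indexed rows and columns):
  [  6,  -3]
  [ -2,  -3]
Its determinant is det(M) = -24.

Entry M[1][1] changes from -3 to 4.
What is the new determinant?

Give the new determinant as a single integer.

det is linear in row 1: changing M[1][1] by delta changes det by delta * cofactor(1,1).
Cofactor C_11 = (-1)^(1+1) * minor(1,1) = 6
Entry delta = 4 - -3 = 7
Det delta = 7 * 6 = 42
New det = -24 + 42 = 18

Answer: 18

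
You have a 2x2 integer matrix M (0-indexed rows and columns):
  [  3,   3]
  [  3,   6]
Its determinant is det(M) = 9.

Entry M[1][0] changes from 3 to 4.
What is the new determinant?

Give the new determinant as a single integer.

Answer: 6

Derivation:
det is linear in row 1: changing M[1][0] by delta changes det by delta * cofactor(1,0).
Cofactor C_10 = (-1)^(1+0) * minor(1,0) = -3
Entry delta = 4 - 3 = 1
Det delta = 1 * -3 = -3
New det = 9 + -3 = 6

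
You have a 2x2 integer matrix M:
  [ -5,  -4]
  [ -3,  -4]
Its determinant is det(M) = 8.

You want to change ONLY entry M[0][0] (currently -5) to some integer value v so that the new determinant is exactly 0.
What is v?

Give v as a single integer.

det is linear in entry M[0][0]: det = old_det + (v - -5) * C_00
Cofactor C_00 = -4
Want det = 0: 8 + (v - -5) * -4 = 0
  (v - -5) = -8 / -4 = 2
  v = -5 + (2) = -3

Answer: -3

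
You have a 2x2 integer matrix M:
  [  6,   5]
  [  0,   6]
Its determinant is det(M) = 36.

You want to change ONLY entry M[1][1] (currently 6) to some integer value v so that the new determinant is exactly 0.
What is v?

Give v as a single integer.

Answer: 0

Derivation:
det is linear in entry M[1][1]: det = old_det + (v - 6) * C_11
Cofactor C_11 = 6
Want det = 0: 36 + (v - 6) * 6 = 0
  (v - 6) = -36 / 6 = -6
  v = 6 + (-6) = 0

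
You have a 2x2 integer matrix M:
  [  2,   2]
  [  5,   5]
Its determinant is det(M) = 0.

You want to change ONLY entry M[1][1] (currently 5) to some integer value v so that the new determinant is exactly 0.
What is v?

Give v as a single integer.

det is linear in entry M[1][1]: det = old_det + (v - 5) * C_11
Cofactor C_11 = 2
Want det = 0: 0 + (v - 5) * 2 = 0
  (v - 5) = 0 / 2 = 0
  v = 5 + (0) = 5

Answer: 5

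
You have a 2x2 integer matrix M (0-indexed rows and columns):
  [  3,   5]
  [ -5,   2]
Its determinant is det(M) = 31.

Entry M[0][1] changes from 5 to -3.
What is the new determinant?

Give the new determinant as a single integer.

Answer: -9

Derivation:
det is linear in row 0: changing M[0][1] by delta changes det by delta * cofactor(0,1).
Cofactor C_01 = (-1)^(0+1) * minor(0,1) = 5
Entry delta = -3 - 5 = -8
Det delta = -8 * 5 = -40
New det = 31 + -40 = -9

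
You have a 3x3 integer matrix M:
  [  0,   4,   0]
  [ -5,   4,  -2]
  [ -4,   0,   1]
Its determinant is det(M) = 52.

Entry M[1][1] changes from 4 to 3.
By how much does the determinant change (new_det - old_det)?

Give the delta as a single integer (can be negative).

Answer: 0

Derivation:
Cofactor C_11 = 0
Entry delta = 3 - 4 = -1
Det delta = entry_delta * cofactor = -1 * 0 = 0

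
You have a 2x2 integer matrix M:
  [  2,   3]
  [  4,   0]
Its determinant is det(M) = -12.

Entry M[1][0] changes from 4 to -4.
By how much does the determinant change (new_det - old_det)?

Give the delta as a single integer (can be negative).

Cofactor C_10 = -3
Entry delta = -4 - 4 = -8
Det delta = entry_delta * cofactor = -8 * -3 = 24

Answer: 24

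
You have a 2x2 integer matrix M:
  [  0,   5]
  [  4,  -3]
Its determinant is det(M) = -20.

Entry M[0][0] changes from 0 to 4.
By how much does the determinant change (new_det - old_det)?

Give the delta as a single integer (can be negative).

Answer: -12

Derivation:
Cofactor C_00 = -3
Entry delta = 4 - 0 = 4
Det delta = entry_delta * cofactor = 4 * -3 = -12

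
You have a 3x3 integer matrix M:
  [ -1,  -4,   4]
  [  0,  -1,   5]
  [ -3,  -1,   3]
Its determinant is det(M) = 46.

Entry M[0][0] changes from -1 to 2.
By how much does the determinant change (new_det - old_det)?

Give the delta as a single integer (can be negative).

Answer: 6

Derivation:
Cofactor C_00 = 2
Entry delta = 2 - -1 = 3
Det delta = entry_delta * cofactor = 3 * 2 = 6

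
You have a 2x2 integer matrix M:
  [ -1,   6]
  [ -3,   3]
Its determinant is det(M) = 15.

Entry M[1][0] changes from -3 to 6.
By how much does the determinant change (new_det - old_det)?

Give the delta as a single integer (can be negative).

Answer: -54

Derivation:
Cofactor C_10 = -6
Entry delta = 6 - -3 = 9
Det delta = entry_delta * cofactor = 9 * -6 = -54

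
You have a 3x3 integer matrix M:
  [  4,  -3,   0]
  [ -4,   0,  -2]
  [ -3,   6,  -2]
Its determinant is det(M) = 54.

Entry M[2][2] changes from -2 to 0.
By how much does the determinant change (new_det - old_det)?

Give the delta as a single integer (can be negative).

Answer: -24

Derivation:
Cofactor C_22 = -12
Entry delta = 0 - -2 = 2
Det delta = entry_delta * cofactor = 2 * -12 = -24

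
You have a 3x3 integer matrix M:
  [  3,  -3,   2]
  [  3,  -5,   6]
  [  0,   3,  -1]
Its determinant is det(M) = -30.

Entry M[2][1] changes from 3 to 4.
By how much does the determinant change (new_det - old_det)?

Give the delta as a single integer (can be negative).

Answer: -12

Derivation:
Cofactor C_21 = -12
Entry delta = 4 - 3 = 1
Det delta = entry_delta * cofactor = 1 * -12 = -12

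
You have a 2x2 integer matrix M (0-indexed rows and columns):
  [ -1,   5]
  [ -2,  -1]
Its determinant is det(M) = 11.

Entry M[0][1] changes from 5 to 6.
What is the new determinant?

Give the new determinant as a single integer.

det is linear in row 0: changing M[0][1] by delta changes det by delta * cofactor(0,1).
Cofactor C_01 = (-1)^(0+1) * minor(0,1) = 2
Entry delta = 6 - 5 = 1
Det delta = 1 * 2 = 2
New det = 11 + 2 = 13

Answer: 13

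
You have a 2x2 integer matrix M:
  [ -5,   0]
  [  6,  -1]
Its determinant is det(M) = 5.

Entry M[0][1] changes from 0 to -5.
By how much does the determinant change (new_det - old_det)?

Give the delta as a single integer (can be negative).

Answer: 30

Derivation:
Cofactor C_01 = -6
Entry delta = -5 - 0 = -5
Det delta = entry_delta * cofactor = -5 * -6 = 30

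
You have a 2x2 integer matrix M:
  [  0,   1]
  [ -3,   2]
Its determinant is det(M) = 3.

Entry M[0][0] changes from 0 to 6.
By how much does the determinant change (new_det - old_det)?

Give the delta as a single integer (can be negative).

Answer: 12

Derivation:
Cofactor C_00 = 2
Entry delta = 6 - 0 = 6
Det delta = entry_delta * cofactor = 6 * 2 = 12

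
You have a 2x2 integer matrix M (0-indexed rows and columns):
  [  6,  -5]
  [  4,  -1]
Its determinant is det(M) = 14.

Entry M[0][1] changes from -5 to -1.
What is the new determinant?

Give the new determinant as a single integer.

det is linear in row 0: changing M[0][1] by delta changes det by delta * cofactor(0,1).
Cofactor C_01 = (-1)^(0+1) * minor(0,1) = -4
Entry delta = -1 - -5 = 4
Det delta = 4 * -4 = -16
New det = 14 + -16 = -2

Answer: -2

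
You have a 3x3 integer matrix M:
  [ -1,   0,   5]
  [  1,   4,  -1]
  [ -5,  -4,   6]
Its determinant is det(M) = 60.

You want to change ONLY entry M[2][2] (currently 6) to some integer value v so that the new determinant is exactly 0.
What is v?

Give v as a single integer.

Answer: 21

Derivation:
det is linear in entry M[2][2]: det = old_det + (v - 6) * C_22
Cofactor C_22 = -4
Want det = 0: 60 + (v - 6) * -4 = 0
  (v - 6) = -60 / -4 = 15
  v = 6 + (15) = 21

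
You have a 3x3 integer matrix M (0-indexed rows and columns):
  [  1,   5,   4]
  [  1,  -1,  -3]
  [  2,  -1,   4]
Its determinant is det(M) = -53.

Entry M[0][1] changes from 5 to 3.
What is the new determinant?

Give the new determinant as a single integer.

Answer: -33

Derivation:
det is linear in row 0: changing M[0][1] by delta changes det by delta * cofactor(0,1).
Cofactor C_01 = (-1)^(0+1) * minor(0,1) = -10
Entry delta = 3 - 5 = -2
Det delta = -2 * -10 = 20
New det = -53 + 20 = -33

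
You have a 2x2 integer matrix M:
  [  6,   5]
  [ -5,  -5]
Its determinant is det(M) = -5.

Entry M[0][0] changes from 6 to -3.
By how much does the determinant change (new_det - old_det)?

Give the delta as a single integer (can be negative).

Cofactor C_00 = -5
Entry delta = -3 - 6 = -9
Det delta = entry_delta * cofactor = -9 * -5 = 45

Answer: 45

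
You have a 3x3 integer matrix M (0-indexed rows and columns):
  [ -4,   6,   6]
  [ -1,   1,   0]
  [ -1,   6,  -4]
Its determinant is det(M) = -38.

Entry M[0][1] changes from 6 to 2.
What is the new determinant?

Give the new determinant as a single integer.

Answer: -22

Derivation:
det is linear in row 0: changing M[0][1] by delta changes det by delta * cofactor(0,1).
Cofactor C_01 = (-1)^(0+1) * minor(0,1) = -4
Entry delta = 2 - 6 = -4
Det delta = -4 * -4 = 16
New det = -38 + 16 = -22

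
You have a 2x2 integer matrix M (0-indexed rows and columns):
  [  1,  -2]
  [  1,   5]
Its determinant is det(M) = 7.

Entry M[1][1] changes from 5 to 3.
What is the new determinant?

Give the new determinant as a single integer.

det is linear in row 1: changing M[1][1] by delta changes det by delta * cofactor(1,1).
Cofactor C_11 = (-1)^(1+1) * minor(1,1) = 1
Entry delta = 3 - 5 = -2
Det delta = -2 * 1 = -2
New det = 7 + -2 = 5

Answer: 5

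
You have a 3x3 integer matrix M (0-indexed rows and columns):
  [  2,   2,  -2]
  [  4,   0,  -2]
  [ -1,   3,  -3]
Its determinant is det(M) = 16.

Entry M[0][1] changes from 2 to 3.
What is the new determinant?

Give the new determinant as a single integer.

det is linear in row 0: changing M[0][1] by delta changes det by delta * cofactor(0,1).
Cofactor C_01 = (-1)^(0+1) * minor(0,1) = 14
Entry delta = 3 - 2 = 1
Det delta = 1 * 14 = 14
New det = 16 + 14 = 30

Answer: 30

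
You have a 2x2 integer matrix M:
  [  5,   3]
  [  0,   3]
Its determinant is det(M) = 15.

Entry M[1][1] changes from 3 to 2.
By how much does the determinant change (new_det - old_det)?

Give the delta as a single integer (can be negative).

Cofactor C_11 = 5
Entry delta = 2 - 3 = -1
Det delta = entry_delta * cofactor = -1 * 5 = -5

Answer: -5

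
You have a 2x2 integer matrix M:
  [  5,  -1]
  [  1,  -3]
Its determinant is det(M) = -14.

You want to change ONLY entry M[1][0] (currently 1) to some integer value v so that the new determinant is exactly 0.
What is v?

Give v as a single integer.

det is linear in entry M[1][0]: det = old_det + (v - 1) * C_10
Cofactor C_10 = 1
Want det = 0: -14 + (v - 1) * 1 = 0
  (v - 1) = 14 / 1 = 14
  v = 1 + (14) = 15

Answer: 15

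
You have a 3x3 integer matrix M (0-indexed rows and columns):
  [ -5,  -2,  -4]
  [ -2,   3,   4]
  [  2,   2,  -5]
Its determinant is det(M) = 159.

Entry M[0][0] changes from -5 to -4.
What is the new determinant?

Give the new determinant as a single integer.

det is linear in row 0: changing M[0][0] by delta changes det by delta * cofactor(0,0).
Cofactor C_00 = (-1)^(0+0) * minor(0,0) = -23
Entry delta = -4 - -5 = 1
Det delta = 1 * -23 = -23
New det = 159 + -23 = 136

Answer: 136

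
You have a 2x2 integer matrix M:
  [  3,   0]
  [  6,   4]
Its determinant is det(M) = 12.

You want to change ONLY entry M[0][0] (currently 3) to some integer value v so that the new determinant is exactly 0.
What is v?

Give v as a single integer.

det is linear in entry M[0][0]: det = old_det + (v - 3) * C_00
Cofactor C_00 = 4
Want det = 0: 12 + (v - 3) * 4 = 0
  (v - 3) = -12 / 4 = -3
  v = 3 + (-3) = 0

Answer: 0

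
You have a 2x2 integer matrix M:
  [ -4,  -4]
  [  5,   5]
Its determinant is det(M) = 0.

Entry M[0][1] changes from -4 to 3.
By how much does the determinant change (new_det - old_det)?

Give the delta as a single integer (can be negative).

Cofactor C_01 = -5
Entry delta = 3 - -4 = 7
Det delta = entry_delta * cofactor = 7 * -5 = -35

Answer: -35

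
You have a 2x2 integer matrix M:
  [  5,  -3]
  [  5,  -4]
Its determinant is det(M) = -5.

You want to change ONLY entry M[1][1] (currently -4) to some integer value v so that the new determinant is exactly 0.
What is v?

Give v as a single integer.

Answer: -3

Derivation:
det is linear in entry M[1][1]: det = old_det + (v - -4) * C_11
Cofactor C_11 = 5
Want det = 0: -5 + (v - -4) * 5 = 0
  (v - -4) = 5 / 5 = 1
  v = -4 + (1) = -3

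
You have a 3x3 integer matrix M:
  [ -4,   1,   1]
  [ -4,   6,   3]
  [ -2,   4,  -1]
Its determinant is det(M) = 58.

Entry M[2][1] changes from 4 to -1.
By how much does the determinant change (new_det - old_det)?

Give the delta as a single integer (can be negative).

Cofactor C_21 = 8
Entry delta = -1 - 4 = -5
Det delta = entry_delta * cofactor = -5 * 8 = -40

Answer: -40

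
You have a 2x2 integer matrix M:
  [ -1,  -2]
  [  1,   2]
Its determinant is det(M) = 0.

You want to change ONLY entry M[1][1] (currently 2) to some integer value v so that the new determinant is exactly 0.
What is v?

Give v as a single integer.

Answer: 2

Derivation:
det is linear in entry M[1][1]: det = old_det + (v - 2) * C_11
Cofactor C_11 = -1
Want det = 0: 0 + (v - 2) * -1 = 0
  (v - 2) = 0 / -1 = 0
  v = 2 + (0) = 2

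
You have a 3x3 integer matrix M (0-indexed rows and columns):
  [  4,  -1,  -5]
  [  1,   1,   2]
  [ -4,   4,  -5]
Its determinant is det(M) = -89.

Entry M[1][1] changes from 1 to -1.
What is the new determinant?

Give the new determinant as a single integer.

det is linear in row 1: changing M[1][1] by delta changes det by delta * cofactor(1,1).
Cofactor C_11 = (-1)^(1+1) * minor(1,1) = -40
Entry delta = -1 - 1 = -2
Det delta = -2 * -40 = 80
New det = -89 + 80 = -9

Answer: -9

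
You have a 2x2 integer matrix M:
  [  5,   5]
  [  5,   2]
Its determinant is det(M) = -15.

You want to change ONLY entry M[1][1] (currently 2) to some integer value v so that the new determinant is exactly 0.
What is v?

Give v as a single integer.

det is linear in entry M[1][1]: det = old_det + (v - 2) * C_11
Cofactor C_11 = 5
Want det = 0: -15 + (v - 2) * 5 = 0
  (v - 2) = 15 / 5 = 3
  v = 2 + (3) = 5

Answer: 5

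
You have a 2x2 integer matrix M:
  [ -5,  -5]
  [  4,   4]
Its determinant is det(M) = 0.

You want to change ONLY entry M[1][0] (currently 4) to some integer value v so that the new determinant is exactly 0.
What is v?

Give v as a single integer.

Answer: 4

Derivation:
det is linear in entry M[1][0]: det = old_det + (v - 4) * C_10
Cofactor C_10 = 5
Want det = 0: 0 + (v - 4) * 5 = 0
  (v - 4) = 0 / 5 = 0
  v = 4 + (0) = 4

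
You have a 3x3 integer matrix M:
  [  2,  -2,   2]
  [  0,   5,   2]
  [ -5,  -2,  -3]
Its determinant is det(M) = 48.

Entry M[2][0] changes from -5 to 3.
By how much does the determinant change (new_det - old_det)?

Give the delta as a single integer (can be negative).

Cofactor C_20 = -14
Entry delta = 3 - -5 = 8
Det delta = entry_delta * cofactor = 8 * -14 = -112

Answer: -112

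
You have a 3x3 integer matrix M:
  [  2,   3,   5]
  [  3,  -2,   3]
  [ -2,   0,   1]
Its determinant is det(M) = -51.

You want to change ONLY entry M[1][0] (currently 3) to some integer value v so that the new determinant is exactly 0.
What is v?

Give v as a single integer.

det is linear in entry M[1][0]: det = old_det + (v - 3) * C_10
Cofactor C_10 = -3
Want det = 0: -51 + (v - 3) * -3 = 0
  (v - 3) = 51 / -3 = -17
  v = 3 + (-17) = -14

Answer: -14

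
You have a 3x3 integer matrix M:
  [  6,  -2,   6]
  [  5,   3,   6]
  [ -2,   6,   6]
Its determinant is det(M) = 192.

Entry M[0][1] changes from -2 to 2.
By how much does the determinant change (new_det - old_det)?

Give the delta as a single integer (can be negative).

Cofactor C_01 = -42
Entry delta = 2 - -2 = 4
Det delta = entry_delta * cofactor = 4 * -42 = -168

Answer: -168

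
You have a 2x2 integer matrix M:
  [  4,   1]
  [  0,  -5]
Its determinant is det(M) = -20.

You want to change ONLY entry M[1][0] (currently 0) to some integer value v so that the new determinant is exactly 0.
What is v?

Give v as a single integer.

Answer: -20

Derivation:
det is linear in entry M[1][0]: det = old_det + (v - 0) * C_10
Cofactor C_10 = -1
Want det = 0: -20 + (v - 0) * -1 = 0
  (v - 0) = 20 / -1 = -20
  v = 0 + (-20) = -20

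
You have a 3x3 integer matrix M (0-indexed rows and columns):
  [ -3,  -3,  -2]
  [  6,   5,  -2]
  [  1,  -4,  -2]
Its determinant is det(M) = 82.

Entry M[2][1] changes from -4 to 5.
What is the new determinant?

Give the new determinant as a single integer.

Answer: -80

Derivation:
det is linear in row 2: changing M[2][1] by delta changes det by delta * cofactor(2,1).
Cofactor C_21 = (-1)^(2+1) * minor(2,1) = -18
Entry delta = 5 - -4 = 9
Det delta = 9 * -18 = -162
New det = 82 + -162 = -80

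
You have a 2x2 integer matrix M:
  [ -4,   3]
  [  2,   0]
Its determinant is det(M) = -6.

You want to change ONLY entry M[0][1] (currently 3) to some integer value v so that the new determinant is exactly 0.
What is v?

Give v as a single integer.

det is linear in entry M[0][1]: det = old_det + (v - 3) * C_01
Cofactor C_01 = -2
Want det = 0: -6 + (v - 3) * -2 = 0
  (v - 3) = 6 / -2 = -3
  v = 3 + (-3) = 0

Answer: 0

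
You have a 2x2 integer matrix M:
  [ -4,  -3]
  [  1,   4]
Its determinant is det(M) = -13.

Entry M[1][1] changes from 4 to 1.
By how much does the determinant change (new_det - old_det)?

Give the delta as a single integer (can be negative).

Answer: 12

Derivation:
Cofactor C_11 = -4
Entry delta = 1 - 4 = -3
Det delta = entry_delta * cofactor = -3 * -4 = 12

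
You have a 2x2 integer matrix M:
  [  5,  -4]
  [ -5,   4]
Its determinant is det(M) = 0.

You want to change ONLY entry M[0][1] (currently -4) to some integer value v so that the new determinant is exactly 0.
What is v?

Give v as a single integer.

Answer: -4

Derivation:
det is linear in entry M[0][1]: det = old_det + (v - -4) * C_01
Cofactor C_01 = 5
Want det = 0: 0 + (v - -4) * 5 = 0
  (v - -4) = 0 / 5 = 0
  v = -4 + (0) = -4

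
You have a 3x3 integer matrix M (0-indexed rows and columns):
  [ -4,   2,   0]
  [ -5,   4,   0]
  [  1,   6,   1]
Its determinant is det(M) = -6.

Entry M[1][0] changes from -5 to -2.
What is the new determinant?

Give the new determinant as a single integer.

det is linear in row 1: changing M[1][0] by delta changes det by delta * cofactor(1,0).
Cofactor C_10 = (-1)^(1+0) * minor(1,0) = -2
Entry delta = -2 - -5 = 3
Det delta = 3 * -2 = -6
New det = -6 + -6 = -12

Answer: -12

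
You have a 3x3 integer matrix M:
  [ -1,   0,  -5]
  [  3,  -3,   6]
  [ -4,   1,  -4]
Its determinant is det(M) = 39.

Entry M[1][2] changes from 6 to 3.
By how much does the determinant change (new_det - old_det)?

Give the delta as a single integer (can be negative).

Cofactor C_12 = 1
Entry delta = 3 - 6 = -3
Det delta = entry_delta * cofactor = -3 * 1 = -3

Answer: -3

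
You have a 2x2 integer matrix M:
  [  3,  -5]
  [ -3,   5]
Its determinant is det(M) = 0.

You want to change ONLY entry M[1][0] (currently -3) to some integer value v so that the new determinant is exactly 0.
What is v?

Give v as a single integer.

Answer: -3

Derivation:
det is linear in entry M[1][0]: det = old_det + (v - -3) * C_10
Cofactor C_10 = 5
Want det = 0: 0 + (v - -3) * 5 = 0
  (v - -3) = 0 / 5 = 0
  v = -3 + (0) = -3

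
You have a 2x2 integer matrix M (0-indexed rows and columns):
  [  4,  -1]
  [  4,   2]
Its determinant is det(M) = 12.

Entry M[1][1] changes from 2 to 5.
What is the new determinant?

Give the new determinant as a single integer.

det is linear in row 1: changing M[1][1] by delta changes det by delta * cofactor(1,1).
Cofactor C_11 = (-1)^(1+1) * minor(1,1) = 4
Entry delta = 5 - 2 = 3
Det delta = 3 * 4 = 12
New det = 12 + 12 = 24

Answer: 24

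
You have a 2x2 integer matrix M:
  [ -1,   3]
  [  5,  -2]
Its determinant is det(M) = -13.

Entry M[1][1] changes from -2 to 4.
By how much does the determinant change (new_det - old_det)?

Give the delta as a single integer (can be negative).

Answer: -6

Derivation:
Cofactor C_11 = -1
Entry delta = 4 - -2 = 6
Det delta = entry_delta * cofactor = 6 * -1 = -6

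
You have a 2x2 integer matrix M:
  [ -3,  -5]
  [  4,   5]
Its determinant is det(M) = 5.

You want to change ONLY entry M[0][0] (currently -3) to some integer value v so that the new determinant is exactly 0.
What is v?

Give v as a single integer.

Answer: -4

Derivation:
det is linear in entry M[0][0]: det = old_det + (v - -3) * C_00
Cofactor C_00 = 5
Want det = 0: 5 + (v - -3) * 5 = 0
  (v - -3) = -5 / 5 = -1
  v = -3 + (-1) = -4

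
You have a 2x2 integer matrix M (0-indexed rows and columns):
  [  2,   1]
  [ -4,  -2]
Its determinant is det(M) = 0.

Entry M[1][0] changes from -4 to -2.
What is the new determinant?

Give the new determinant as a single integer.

Answer: -2

Derivation:
det is linear in row 1: changing M[1][0] by delta changes det by delta * cofactor(1,0).
Cofactor C_10 = (-1)^(1+0) * minor(1,0) = -1
Entry delta = -2 - -4 = 2
Det delta = 2 * -1 = -2
New det = 0 + -2 = -2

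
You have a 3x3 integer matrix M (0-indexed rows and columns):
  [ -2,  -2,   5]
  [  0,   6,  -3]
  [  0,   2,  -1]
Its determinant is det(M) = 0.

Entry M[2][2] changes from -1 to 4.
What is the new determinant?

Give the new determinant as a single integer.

Answer: -60

Derivation:
det is linear in row 2: changing M[2][2] by delta changes det by delta * cofactor(2,2).
Cofactor C_22 = (-1)^(2+2) * minor(2,2) = -12
Entry delta = 4 - -1 = 5
Det delta = 5 * -12 = -60
New det = 0 + -60 = -60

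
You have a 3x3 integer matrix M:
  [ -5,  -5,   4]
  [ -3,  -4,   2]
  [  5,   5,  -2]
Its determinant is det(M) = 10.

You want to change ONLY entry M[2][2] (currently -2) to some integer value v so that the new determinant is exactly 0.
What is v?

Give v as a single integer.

Answer: -4

Derivation:
det is linear in entry M[2][2]: det = old_det + (v - -2) * C_22
Cofactor C_22 = 5
Want det = 0: 10 + (v - -2) * 5 = 0
  (v - -2) = -10 / 5 = -2
  v = -2 + (-2) = -4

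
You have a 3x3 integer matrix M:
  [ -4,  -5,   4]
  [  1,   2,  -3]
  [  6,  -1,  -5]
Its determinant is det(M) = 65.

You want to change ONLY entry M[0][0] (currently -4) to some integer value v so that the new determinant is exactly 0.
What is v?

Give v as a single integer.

det is linear in entry M[0][0]: det = old_det + (v - -4) * C_00
Cofactor C_00 = -13
Want det = 0: 65 + (v - -4) * -13 = 0
  (v - -4) = -65 / -13 = 5
  v = -4 + (5) = 1

Answer: 1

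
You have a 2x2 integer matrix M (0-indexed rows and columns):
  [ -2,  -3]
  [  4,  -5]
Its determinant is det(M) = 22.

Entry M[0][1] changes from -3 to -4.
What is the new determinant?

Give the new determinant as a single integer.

Answer: 26

Derivation:
det is linear in row 0: changing M[0][1] by delta changes det by delta * cofactor(0,1).
Cofactor C_01 = (-1)^(0+1) * minor(0,1) = -4
Entry delta = -4 - -3 = -1
Det delta = -1 * -4 = 4
New det = 22 + 4 = 26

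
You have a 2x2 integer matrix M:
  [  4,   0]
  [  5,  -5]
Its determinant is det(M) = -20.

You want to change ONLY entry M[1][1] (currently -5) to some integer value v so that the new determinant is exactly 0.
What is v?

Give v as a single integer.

det is linear in entry M[1][1]: det = old_det + (v - -5) * C_11
Cofactor C_11 = 4
Want det = 0: -20 + (v - -5) * 4 = 0
  (v - -5) = 20 / 4 = 5
  v = -5 + (5) = 0

Answer: 0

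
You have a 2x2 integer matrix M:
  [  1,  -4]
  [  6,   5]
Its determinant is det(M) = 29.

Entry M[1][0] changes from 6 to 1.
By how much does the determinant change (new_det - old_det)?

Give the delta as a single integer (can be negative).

Answer: -20

Derivation:
Cofactor C_10 = 4
Entry delta = 1 - 6 = -5
Det delta = entry_delta * cofactor = -5 * 4 = -20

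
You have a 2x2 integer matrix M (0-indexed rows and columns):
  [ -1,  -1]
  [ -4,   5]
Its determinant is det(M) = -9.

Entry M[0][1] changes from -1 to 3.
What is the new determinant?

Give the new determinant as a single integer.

Answer: 7

Derivation:
det is linear in row 0: changing M[0][1] by delta changes det by delta * cofactor(0,1).
Cofactor C_01 = (-1)^(0+1) * minor(0,1) = 4
Entry delta = 3 - -1 = 4
Det delta = 4 * 4 = 16
New det = -9 + 16 = 7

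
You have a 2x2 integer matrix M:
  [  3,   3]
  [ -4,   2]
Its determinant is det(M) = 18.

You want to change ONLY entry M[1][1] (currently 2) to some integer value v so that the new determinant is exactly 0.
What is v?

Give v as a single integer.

Answer: -4

Derivation:
det is linear in entry M[1][1]: det = old_det + (v - 2) * C_11
Cofactor C_11 = 3
Want det = 0: 18 + (v - 2) * 3 = 0
  (v - 2) = -18 / 3 = -6
  v = 2 + (-6) = -4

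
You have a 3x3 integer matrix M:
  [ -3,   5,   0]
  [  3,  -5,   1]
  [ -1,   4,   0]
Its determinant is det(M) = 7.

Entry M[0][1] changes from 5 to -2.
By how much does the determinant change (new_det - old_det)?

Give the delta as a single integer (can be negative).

Cofactor C_01 = -1
Entry delta = -2 - 5 = -7
Det delta = entry_delta * cofactor = -7 * -1 = 7

Answer: 7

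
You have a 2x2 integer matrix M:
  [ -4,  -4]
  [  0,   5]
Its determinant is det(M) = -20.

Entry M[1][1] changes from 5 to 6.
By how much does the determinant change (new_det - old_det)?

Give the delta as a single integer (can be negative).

Answer: -4

Derivation:
Cofactor C_11 = -4
Entry delta = 6 - 5 = 1
Det delta = entry_delta * cofactor = 1 * -4 = -4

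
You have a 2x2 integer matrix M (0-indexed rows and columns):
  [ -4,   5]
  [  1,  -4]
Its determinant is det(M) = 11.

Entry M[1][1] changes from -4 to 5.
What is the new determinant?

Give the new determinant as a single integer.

det is linear in row 1: changing M[1][1] by delta changes det by delta * cofactor(1,1).
Cofactor C_11 = (-1)^(1+1) * minor(1,1) = -4
Entry delta = 5 - -4 = 9
Det delta = 9 * -4 = -36
New det = 11 + -36 = -25

Answer: -25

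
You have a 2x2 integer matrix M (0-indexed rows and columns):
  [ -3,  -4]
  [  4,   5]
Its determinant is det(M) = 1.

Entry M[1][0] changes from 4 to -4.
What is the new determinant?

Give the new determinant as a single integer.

Answer: -31

Derivation:
det is linear in row 1: changing M[1][0] by delta changes det by delta * cofactor(1,0).
Cofactor C_10 = (-1)^(1+0) * minor(1,0) = 4
Entry delta = -4 - 4 = -8
Det delta = -8 * 4 = -32
New det = 1 + -32 = -31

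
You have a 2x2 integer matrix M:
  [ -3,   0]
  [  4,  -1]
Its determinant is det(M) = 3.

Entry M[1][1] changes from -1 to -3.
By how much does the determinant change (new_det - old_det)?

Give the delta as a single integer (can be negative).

Cofactor C_11 = -3
Entry delta = -3 - -1 = -2
Det delta = entry_delta * cofactor = -2 * -3 = 6

Answer: 6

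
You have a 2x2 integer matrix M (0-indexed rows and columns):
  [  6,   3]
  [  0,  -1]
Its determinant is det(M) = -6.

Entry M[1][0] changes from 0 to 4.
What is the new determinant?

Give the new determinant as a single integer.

det is linear in row 1: changing M[1][0] by delta changes det by delta * cofactor(1,0).
Cofactor C_10 = (-1)^(1+0) * minor(1,0) = -3
Entry delta = 4 - 0 = 4
Det delta = 4 * -3 = -12
New det = -6 + -12 = -18

Answer: -18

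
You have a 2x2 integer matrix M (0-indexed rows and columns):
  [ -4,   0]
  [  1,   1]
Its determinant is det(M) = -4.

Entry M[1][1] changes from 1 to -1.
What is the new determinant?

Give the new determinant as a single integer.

Answer: 4

Derivation:
det is linear in row 1: changing M[1][1] by delta changes det by delta * cofactor(1,1).
Cofactor C_11 = (-1)^(1+1) * minor(1,1) = -4
Entry delta = -1 - 1 = -2
Det delta = -2 * -4 = 8
New det = -4 + 8 = 4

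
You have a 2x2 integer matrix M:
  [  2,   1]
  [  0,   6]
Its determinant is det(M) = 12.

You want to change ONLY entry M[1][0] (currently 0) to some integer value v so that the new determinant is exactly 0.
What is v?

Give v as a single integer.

Answer: 12

Derivation:
det is linear in entry M[1][0]: det = old_det + (v - 0) * C_10
Cofactor C_10 = -1
Want det = 0: 12 + (v - 0) * -1 = 0
  (v - 0) = -12 / -1 = 12
  v = 0 + (12) = 12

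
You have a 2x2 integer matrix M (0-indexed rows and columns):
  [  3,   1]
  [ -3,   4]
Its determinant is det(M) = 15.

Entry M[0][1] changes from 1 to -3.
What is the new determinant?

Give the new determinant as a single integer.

Answer: 3

Derivation:
det is linear in row 0: changing M[0][1] by delta changes det by delta * cofactor(0,1).
Cofactor C_01 = (-1)^(0+1) * minor(0,1) = 3
Entry delta = -3 - 1 = -4
Det delta = -4 * 3 = -12
New det = 15 + -12 = 3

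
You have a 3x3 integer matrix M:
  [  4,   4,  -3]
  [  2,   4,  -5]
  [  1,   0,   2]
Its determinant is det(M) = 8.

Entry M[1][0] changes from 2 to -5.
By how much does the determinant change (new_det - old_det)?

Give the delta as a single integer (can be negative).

Cofactor C_10 = -8
Entry delta = -5 - 2 = -7
Det delta = entry_delta * cofactor = -7 * -8 = 56

Answer: 56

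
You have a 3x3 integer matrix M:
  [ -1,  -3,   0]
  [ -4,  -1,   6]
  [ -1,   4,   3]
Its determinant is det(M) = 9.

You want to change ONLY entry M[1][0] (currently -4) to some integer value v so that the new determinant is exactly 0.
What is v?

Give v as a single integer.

det is linear in entry M[1][0]: det = old_det + (v - -4) * C_10
Cofactor C_10 = 9
Want det = 0: 9 + (v - -4) * 9 = 0
  (v - -4) = -9 / 9 = -1
  v = -4 + (-1) = -5

Answer: -5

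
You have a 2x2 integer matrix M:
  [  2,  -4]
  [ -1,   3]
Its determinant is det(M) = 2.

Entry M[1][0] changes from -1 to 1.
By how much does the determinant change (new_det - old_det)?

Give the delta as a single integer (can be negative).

Cofactor C_10 = 4
Entry delta = 1 - -1 = 2
Det delta = entry_delta * cofactor = 2 * 4 = 8

Answer: 8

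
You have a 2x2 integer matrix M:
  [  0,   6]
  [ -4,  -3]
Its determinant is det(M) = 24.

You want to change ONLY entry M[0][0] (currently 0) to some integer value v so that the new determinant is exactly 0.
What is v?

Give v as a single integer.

det is linear in entry M[0][0]: det = old_det + (v - 0) * C_00
Cofactor C_00 = -3
Want det = 0: 24 + (v - 0) * -3 = 0
  (v - 0) = -24 / -3 = 8
  v = 0 + (8) = 8

Answer: 8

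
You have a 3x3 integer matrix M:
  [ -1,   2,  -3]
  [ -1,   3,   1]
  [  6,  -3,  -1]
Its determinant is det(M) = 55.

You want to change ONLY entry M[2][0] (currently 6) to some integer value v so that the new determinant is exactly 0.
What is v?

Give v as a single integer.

det is linear in entry M[2][0]: det = old_det + (v - 6) * C_20
Cofactor C_20 = 11
Want det = 0: 55 + (v - 6) * 11 = 0
  (v - 6) = -55 / 11 = -5
  v = 6 + (-5) = 1

Answer: 1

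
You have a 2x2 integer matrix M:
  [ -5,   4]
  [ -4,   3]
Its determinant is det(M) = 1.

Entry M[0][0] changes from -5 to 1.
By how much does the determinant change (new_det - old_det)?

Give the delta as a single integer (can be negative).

Answer: 18

Derivation:
Cofactor C_00 = 3
Entry delta = 1 - -5 = 6
Det delta = entry_delta * cofactor = 6 * 3 = 18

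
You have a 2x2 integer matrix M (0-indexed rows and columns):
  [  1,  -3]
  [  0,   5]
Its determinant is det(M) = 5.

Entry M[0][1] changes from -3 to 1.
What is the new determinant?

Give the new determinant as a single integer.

det is linear in row 0: changing M[0][1] by delta changes det by delta * cofactor(0,1).
Cofactor C_01 = (-1)^(0+1) * minor(0,1) = 0
Entry delta = 1 - -3 = 4
Det delta = 4 * 0 = 0
New det = 5 + 0 = 5

Answer: 5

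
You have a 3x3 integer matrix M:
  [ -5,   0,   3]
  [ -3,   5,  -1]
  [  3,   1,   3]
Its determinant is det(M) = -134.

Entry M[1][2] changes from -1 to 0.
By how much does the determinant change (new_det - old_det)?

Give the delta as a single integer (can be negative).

Answer: 5

Derivation:
Cofactor C_12 = 5
Entry delta = 0 - -1 = 1
Det delta = entry_delta * cofactor = 1 * 5 = 5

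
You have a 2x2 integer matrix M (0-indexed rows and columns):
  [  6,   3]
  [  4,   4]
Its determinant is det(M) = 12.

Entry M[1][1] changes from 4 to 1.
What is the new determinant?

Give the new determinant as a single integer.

Answer: -6

Derivation:
det is linear in row 1: changing M[1][1] by delta changes det by delta * cofactor(1,1).
Cofactor C_11 = (-1)^(1+1) * minor(1,1) = 6
Entry delta = 1 - 4 = -3
Det delta = -3 * 6 = -18
New det = 12 + -18 = -6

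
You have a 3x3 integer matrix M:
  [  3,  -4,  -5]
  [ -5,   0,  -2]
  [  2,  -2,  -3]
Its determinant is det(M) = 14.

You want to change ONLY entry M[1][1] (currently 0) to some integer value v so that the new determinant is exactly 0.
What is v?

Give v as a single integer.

Answer: -14

Derivation:
det is linear in entry M[1][1]: det = old_det + (v - 0) * C_11
Cofactor C_11 = 1
Want det = 0: 14 + (v - 0) * 1 = 0
  (v - 0) = -14 / 1 = -14
  v = 0 + (-14) = -14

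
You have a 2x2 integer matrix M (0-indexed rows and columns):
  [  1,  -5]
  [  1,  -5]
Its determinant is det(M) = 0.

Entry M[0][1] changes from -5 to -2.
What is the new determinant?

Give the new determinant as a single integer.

det is linear in row 0: changing M[0][1] by delta changes det by delta * cofactor(0,1).
Cofactor C_01 = (-1)^(0+1) * minor(0,1) = -1
Entry delta = -2 - -5 = 3
Det delta = 3 * -1 = -3
New det = 0 + -3 = -3

Answer: -3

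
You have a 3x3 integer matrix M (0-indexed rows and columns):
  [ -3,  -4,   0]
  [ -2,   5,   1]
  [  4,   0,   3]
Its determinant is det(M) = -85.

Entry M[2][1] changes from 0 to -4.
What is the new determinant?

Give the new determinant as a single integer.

det is linear in row 2: changing M[2][1] by delta changes det by delta * cofactor(2,1).
Cofactor C_21 = (-1)^(2+1) * minor(2,1) = 3
Entry delta = -4 - 0 = -4
Det delta = -4 * 3 = -12
New det = -85 + -12 = -97

Answer: -97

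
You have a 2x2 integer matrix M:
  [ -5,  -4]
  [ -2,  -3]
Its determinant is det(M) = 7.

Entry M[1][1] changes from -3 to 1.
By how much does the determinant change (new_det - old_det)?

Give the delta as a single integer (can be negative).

Answer: -20

Derivation:
Cofactor C_11 = -5
Entry delta = 1 - -3 = 4
Det delta = entry_delta * cofactor = 4 * -5 = -20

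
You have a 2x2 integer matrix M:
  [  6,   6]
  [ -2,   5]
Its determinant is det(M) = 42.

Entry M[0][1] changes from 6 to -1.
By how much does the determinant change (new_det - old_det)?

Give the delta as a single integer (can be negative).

Answer: -14

Derivation:
Cofactor C_01 = 2
Entry delta = -1 - 6 = -7
Det delta = entry_delta * cofactor = -7 * 2 = -14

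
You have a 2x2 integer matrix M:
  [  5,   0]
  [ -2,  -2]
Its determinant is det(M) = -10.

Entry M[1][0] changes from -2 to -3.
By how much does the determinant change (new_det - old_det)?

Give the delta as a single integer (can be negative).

Cofactor C_10 = 0
Entry delta = -3 - -2 = -1
Det delta = entry_delta * cofactor = -1 * 0 = 0

Answer: 0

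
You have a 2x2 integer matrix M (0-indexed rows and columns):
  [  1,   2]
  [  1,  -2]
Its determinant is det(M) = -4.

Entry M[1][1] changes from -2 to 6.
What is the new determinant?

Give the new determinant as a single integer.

Answer: 4

Derivation:
det is linear in row 1: changing M[1][1] by delta changes det by delta * cofactor(1,1).
Cofactor C_11 = (-1)^(1+1) * minor(1,1) = 1
Entry delta = 6 - -2 = 8
Det delta = 8 * 1 = 8
New det = -4 + 8 = 4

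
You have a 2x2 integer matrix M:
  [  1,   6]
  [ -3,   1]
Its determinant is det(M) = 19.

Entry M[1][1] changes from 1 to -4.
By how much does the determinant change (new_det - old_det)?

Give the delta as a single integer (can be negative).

Answer: -5

Derivation:
Cofactor C_11 = 1
Entry delta = -4 - 1 = -5
Det delta = entry_delta * cofactor = -5 * 1 = -5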